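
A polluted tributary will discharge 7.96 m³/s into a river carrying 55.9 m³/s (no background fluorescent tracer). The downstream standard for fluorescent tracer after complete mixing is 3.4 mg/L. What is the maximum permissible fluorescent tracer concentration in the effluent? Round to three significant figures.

At the limit, (Qr·Cr + Qe·Cₑ)/(Qr + Qe) = 3.4:
Cₑ = (63.86·3.4 − 55.90·0) / 7.960 = 27.28 mg/L.

27.3 mg/L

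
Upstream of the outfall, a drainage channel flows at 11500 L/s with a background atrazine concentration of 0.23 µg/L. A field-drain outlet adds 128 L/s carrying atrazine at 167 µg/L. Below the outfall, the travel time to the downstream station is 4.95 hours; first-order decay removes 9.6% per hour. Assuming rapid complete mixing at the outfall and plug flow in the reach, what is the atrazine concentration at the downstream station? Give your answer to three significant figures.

1.25 µg/L

Mass balance: C = (11500·0.2300 + 128.0·167.0) / 11630 = 24020/11630 = 2.066 µg/L.
9.6%/h lost → k = −ln(1 − 0.096) = 0.1009 h⁻¹.
Applying C = C₀e^(−kt): 2.066 × 0.6068 = 1.253 µg/L.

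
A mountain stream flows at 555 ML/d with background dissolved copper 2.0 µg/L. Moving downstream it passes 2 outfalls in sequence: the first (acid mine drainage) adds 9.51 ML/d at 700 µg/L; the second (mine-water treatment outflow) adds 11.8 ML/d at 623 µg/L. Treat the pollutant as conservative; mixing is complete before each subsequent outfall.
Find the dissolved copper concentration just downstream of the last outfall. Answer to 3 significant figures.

26.2 µg/L

Outfall 1: combined Q = 564.5 ML/d; C = (555.0·2.000 + 9.510·700.0)/564.5 = 13.76 µg/L.
Outfall 2: combined Q = 576.3 ML/d; C = (564.5·13.76 + 11.80·623.0)/576.3 = 26.23 µg/L.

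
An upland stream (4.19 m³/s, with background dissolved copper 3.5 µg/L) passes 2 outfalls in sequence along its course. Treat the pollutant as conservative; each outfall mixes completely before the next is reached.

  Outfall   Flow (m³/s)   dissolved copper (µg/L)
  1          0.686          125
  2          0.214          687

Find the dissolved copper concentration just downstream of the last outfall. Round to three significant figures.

48.6 µg/L

After outfall 1: Q = 4.190 + 0.6860 = 4.876 m³/s; C = (4.190·3.500 + 0.6860·125.0)/4.876 = 20.59 µg/L.
After outfall 2: Q = 4.876 + 0.2140 = 5.090 m³/s; C = (4.876·20.59 + 0.2140·687.0)/5.090 = 48.61 µg/L.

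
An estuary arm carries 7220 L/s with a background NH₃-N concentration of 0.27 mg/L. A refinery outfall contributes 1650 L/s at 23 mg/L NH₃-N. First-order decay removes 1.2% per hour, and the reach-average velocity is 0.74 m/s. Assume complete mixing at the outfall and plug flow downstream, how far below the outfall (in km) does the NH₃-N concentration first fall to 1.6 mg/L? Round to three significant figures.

Mixed concentration C = ΣQC/ΣQ = (7220·0.2700 + 1650·23.00) / 8870 = 39900/8870 = 4.498 mg/L.
1.2%/h lost → k = −ln(1 − 0.012) = 0.01207 h⁻¹.
Set 4.498·exp(−k·t) = 1.6 → t = ln(4.498/1.6)/k = 308200 s = 85.62 h.
Distance = v·t = 0.74·308200 = 228100 m = 228.1 km.

228 km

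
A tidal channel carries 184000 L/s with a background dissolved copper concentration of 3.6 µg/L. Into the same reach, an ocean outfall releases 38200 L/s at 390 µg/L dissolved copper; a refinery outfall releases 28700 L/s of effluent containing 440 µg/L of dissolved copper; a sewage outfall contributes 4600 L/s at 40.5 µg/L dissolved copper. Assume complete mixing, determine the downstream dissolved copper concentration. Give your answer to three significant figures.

111 µg/L

After mixing, C = (184000·3.600 + 38200·390.0 + 28700·440.0 + 4600·40.50) / 255500 = 28370000/255500 = 111.1 µg/L.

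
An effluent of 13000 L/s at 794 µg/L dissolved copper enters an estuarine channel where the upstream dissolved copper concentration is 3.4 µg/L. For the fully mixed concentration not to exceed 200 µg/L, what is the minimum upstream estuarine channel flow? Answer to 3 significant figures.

Set C_mix = 200: (Q·3.400 + 13000·794.0) / (Q + 13000) = 200
→ Q = 13000·(794.0 − 200)/(200 − 3.400) = 39280 L/s.

39300 L/s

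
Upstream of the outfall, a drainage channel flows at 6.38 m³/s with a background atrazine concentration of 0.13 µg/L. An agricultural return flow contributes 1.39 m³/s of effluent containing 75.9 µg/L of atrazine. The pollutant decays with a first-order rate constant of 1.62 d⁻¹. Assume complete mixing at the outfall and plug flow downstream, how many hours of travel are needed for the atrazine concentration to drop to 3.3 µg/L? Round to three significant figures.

21.1 h

Mixed concentration C = ΣQC/ΣQ = (6.380·0.1300 + 1.390·75.90) / 7.770 = 106.3/7.770 = 13.68 µg/L.
13.68·exp(−k·t) = 3.3 → t = ln(13.68/3.3)/k = 75860 s = 21.07 h.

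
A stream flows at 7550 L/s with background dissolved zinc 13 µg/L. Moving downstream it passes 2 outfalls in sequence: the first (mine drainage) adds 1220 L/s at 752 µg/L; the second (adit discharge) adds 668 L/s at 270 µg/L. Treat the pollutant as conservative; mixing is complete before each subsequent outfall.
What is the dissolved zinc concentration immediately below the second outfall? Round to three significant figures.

127 µg/L

Outfall 1: combined Q = 8770 L/s; C = (7550·13.00 + 1220·752.0)/8770 = 115.8 µg/L.
Outfall 2: combined Q = 9438 L/s; C = (8770·115.8 + 668.0·270.0)/9438 = 126.7 µg/L.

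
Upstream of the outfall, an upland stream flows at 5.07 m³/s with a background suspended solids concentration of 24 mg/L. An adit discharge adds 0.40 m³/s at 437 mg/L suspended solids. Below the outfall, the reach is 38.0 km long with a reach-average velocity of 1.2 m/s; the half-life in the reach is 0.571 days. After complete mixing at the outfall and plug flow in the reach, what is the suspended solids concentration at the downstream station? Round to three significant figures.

Conservation of mass: C = (5.070·24.00 + 0.4000·437.0) / 5.470 = 296.5/5.470 = 54.20 mg/L.
Travel time t = 38.0·1000 / 1.2 = 31670 s = 8.796 h.
Half-life 0.571 d → k = ln 2 / 0.571 = 1.214 d⁻¹.
Applying C = C₀e^(−kt): 54.20 × 0.6409 = 34.74 mg/L.

34.7 mg/L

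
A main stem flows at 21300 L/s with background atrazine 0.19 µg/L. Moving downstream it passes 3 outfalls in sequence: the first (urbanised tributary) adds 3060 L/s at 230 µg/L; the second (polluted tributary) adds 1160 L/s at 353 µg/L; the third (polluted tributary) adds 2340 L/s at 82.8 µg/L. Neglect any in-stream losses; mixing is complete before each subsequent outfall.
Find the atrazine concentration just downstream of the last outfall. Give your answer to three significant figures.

47.1 µg/L

After outfall 1: Q = 21300 + 3060 = 24360 L/s; C = (21300·0.1900 + 3060·230.0)/24360 = 29.06 µg/L.
After outfall 2: Q = 24360 + 1160 = 25520 L/s; C = (24360·29.06 + 1160·353.0)/25520 = 43.78 µg/L.
After outfall 3: Q = 25520 + 2340 = 27860 L/s; C = (25520·43.78 + 2340·82.80)/27860 = 47.06 µg/L.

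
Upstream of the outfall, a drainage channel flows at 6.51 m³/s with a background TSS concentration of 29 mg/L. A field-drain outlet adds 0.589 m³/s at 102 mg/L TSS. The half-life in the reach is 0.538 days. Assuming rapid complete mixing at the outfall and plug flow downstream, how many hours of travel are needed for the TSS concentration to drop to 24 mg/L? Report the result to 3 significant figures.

Mass balance: C = (6.510·29.00 + 0.5890·102.0) / 7.099 = 248.9/7.099 = 35.06 mg/L.
Half-life 0.538 d → k = ln 2 / 0.538 = 1.288 d⁻¹.
35.06·exp(−k·t) = 24 → t = ln(35.06/24)/k = 25410 s = 7.058 h.

7.06 h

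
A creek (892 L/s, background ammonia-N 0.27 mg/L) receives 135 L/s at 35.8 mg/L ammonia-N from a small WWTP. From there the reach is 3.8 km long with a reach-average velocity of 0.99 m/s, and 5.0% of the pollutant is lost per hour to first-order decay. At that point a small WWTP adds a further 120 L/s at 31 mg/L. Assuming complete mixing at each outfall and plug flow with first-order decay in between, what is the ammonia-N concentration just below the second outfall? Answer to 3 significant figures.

Flow-weighted average: C = (892.0·0.2700 + 135.0·35.80) / 1027 = 5074/1027 = 4.940 mg/L; combined flow 1027 L/s.
Travel time t = 3.8·1000 / 0.99 = 3838 s = 1.066 h.
5.0%/h lost → k = −ln(1 − 0.05) = 0.05129 h⁻¹.
First-order decay: C = 4.940·exp(−k·t) = 4.940·0.9468 = 4.678 mg/L.
At the second outfall, C = (1027·4.678 + 120.0·31.00) / (1027 + 120.0) = 7.431 mg/L.

7.43 mg/L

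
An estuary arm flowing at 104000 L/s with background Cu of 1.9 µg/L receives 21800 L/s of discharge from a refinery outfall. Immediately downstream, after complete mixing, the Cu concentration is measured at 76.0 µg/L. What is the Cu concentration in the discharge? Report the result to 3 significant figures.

430 µg/L

Mass balance: 104000·1.900 + 21800·Cₑ = 125800·76.00
→ Cₑ = (125800·76.00 − 104000·1.900) / 21800 = 429.5 µg/L.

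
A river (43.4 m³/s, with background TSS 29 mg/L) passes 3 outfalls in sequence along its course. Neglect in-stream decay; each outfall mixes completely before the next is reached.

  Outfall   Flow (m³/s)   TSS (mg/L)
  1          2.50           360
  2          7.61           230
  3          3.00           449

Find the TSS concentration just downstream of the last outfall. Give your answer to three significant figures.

93.0 mg/L

Below outfall 1: Q → 45.90 m³/s, C = (43.40·29.00 + 2.500·360.0)/45.90 = 47.03 mg/L.
Below outfall 2: Q → 53.51 m³/s, C = (45.90·47.03 + 7.610·230.0)/53.51 = 73.05 mg/L.
Below outfall 3: Q → 56.51 m³/s, C = (53.51·73.05 + 3.000·449.0)/56.51 = 93.01 mg/L.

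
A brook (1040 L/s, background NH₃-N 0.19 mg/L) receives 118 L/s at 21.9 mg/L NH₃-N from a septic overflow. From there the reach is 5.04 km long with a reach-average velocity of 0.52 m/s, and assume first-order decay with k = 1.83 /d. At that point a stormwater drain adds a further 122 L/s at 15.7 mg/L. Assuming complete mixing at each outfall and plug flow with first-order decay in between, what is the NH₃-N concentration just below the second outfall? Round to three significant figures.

Mass balance: C = (1040·0.1900 + 118.0·21.90) / 1158 = 2782/1158 = 2.402 mg/L; combined flow 1158 L/s.
Travel time t = 5.04·1000 / 0.52 = 9692 s = 2.692 h.
After decay, C = 2.402 × e^(−kt) = 2.402 × 0.8144 = 1.956 mg/L.
At the second outfall, C = (1158·1.956 + 122.0·15.70) / (1158 + 122.0) = 3.266 mg/L.

3.27 mg/L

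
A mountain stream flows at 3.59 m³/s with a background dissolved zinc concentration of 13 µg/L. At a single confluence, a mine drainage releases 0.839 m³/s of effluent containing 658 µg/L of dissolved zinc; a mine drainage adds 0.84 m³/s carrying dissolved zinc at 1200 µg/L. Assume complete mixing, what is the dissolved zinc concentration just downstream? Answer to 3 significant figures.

305 µg/L

After mixing, C = (3.590·13.00 + 0.8390·658.0 + 0.8400·1200) / 5.269 = 1607/5.269 = 304.9 µg/L.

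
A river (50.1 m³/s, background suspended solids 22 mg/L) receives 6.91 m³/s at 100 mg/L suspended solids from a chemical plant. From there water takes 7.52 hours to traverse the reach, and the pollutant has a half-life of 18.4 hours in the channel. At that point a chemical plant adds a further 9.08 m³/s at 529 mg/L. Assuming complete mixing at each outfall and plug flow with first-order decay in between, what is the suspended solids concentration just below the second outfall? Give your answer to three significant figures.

After mixing, C = (50.10·22.00 + 6.910·100.0) / 57.01 = 1793/57.01 = 31.45 mg/L; combined flow 57.01 m³/s.
Half-life 18.4 h → k = ln 2 / 18.4 = 0.03767 h⁻¹ = 0.9041 d⁻¹.
Decay over the reach: 31.45·exp(−kt) = 31.45·0.7533 = 23.69 mg/L.
Second outfall: C = (57.01·23.69 + 9.080·529.0)/66.09 = 93.12 mg/L.

93.1 mg/L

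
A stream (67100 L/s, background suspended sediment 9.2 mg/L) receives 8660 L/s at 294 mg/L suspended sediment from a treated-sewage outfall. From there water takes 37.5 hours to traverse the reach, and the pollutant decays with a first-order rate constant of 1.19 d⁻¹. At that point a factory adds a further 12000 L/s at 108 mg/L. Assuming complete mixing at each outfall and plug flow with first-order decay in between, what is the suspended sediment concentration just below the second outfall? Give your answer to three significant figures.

After mixing, C = (67100·9.200 + 8660·294.0) / 75760 = 3163000/75760 = 41.76 mg/L; combined flow 75760 L/s.
First-order decay: C = 41.76·exp(−k·t) = 41.76·0.1558 = 6.504 mg/L.
At the second outfall, C = (75760·6.504 + 12000·108.0) / (75760 + 12000) = 20.38 mg/L.

20.4 mg/L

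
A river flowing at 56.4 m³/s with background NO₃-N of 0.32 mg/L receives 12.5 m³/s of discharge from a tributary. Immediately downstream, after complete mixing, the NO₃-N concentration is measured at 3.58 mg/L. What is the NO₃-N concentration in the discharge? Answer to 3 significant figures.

18.3 mg/L

Mass balance: 56.40·0.3200 + 12.50·Cₑ = 68.90·3.580
→ Cₑ = (68.90·3.580 − 56.40·0.3200) / 12.50 = 18.29 mg/L.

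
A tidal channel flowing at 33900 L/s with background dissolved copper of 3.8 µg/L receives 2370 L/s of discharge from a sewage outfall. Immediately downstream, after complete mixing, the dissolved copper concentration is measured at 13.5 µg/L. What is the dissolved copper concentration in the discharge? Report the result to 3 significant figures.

Mass balance: 33900·3.800 + 2370·Cₑ = 36270·13.50
→ Cₑ = (36270·13.50 − 33900·3.800) / 2370 = 152.2 µg/L.

152 µg/L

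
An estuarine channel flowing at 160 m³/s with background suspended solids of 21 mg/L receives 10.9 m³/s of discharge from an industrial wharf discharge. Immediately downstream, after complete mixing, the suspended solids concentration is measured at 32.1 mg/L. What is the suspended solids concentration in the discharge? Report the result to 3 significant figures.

Mass balance: 160.0·21.00 + 10.90·Cₑ = 170.9·32.10
→ Cₑ = (170.9·32.10 − 160.0·21.00) / 10.90 = 195.0 mg/L.

195 mg/L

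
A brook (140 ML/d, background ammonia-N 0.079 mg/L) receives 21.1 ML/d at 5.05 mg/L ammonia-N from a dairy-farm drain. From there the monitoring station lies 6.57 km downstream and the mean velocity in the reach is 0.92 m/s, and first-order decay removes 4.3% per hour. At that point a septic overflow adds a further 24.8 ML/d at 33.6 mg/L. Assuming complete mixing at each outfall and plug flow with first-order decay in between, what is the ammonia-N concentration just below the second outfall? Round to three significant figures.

Mixed concentration C = ΣQC/ΣQ = (140.0·0.07900 + 21.10·5.050) / 161.1 = 117.6/161.1 = 0.7301 mg/L; combined flow 161.1 ML/d.
Travel time t = 6.57·1000 / 0.92 = 7141 s = 1.984 h.
4.3%/h lost → k = −ln(1 − 0.043) = 0.04395 h⁻¹.
Decay over the reach: 0.7301·exp(−kt) = 0.7301·0.9165 = 0.6691 mg/L.
At the second outfall, C = (161.1·0.6691 + 24.80·33.60) / (161.1 + 24.80) = 5.062 mg/L.

5.06 mg/L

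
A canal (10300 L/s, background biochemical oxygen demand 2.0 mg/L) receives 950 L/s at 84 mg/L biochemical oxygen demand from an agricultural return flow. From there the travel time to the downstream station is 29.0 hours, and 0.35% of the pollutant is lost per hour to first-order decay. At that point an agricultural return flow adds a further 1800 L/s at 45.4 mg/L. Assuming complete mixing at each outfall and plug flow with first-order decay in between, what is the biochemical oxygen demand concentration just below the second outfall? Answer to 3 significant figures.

13.2 mg/L

Flow-weighted average: C = (10300·2.000 + 950.0·84.00) / 11250 = 100400/11250 = 8.924 mg/L; combined flow 11250 L/s.
0.35%/h lost → k = −ln(1 − 0.0035) = 0.003506 h⁻¹.
First-order decay: C = 8.924·exp(−k·t) = 8.924·0.9033 = 8.062 mg/L.
At the second outfall, C = (11250·8.062 + 1800·45.40) / (11250 + 1800) = 13.21 mg/L.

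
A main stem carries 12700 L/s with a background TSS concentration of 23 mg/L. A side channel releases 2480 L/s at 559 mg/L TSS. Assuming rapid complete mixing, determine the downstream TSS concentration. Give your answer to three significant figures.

Conservation of mass: C = (12700·23.00 + 2480·559.0) / 15180 = 1678000/15180 = 110.6 mg/L.

111 mg/L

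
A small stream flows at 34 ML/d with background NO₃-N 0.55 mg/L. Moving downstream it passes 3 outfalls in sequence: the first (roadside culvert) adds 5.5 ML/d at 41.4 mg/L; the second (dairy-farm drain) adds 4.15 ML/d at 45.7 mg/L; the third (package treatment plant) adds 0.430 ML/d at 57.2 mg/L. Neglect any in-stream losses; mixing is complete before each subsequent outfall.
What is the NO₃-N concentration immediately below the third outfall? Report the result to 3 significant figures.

10.5 mg/L

After outfall 1: Q = 34.00 + 5.500 = 39.50 ML/d; C = (34.00·0.5500 + 5.500·41.40)/39.50 = 6.238 mg/L.
After outfall 2: Q = 39.50 + 4.150 = 43.65 ML/d; C = (39.50·6.238 + 4.150·45.70)/43.65 = 9.990 mg/L.
After outfall 3: Q = 43.65 + 0.4300 = 44.08 ML/d; C = (43.65·9.990 + 0.4300·57.20)/44.08 = 10.45 mg/L.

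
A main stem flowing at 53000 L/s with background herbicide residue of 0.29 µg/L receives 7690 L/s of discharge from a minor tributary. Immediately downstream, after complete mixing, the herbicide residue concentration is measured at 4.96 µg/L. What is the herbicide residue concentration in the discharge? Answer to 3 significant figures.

Mass balance: 53000·0.2900 + 7690·Cₑ = 60690·4.960
→ Cₑ = (60690·4.960 − 53000·0.2900) / 7690 = 37.15 µg/L.

37.1 µg/L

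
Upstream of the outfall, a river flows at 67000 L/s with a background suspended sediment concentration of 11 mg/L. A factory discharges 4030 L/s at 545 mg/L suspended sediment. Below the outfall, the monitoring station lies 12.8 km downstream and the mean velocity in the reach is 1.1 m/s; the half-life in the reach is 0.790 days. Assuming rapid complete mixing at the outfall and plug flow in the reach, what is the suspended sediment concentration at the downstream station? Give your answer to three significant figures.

36.7 mg/L

After mixing, C = (67000·11.00 + 4030·545.0) / 71030 = 2933000/71030 = 41.30 mg/L.
Travel time t = 12.8·1000 / 1.1 = 11640 s = 3.232 h.
Half-life 0.790 d → k = ln 2 / 0.790 = 0.8774 d⁻¹.
Decay over the reach: 41.30·exp(−kt) = 41.30·0.8885 = 36.69 mg/L.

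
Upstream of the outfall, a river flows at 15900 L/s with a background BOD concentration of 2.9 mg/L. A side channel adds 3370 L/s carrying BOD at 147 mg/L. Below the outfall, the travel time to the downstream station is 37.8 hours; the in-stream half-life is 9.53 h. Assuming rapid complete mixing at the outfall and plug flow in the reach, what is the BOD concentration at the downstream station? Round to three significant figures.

1.80 mg/L

Mass balance: C = (15900·2.900 + 3370·147.0) / 19270 = 541500/19270 = 28.10 mg/L.
Half-life 9.53 h → k = ln 2 / 9.53 = 0.07273 h⁻¹ = 1.746 d⁻¹.
First-order decay: C = 28.10·exp(−k·t) = 28.10·0.06397 = 1.798 mg/L.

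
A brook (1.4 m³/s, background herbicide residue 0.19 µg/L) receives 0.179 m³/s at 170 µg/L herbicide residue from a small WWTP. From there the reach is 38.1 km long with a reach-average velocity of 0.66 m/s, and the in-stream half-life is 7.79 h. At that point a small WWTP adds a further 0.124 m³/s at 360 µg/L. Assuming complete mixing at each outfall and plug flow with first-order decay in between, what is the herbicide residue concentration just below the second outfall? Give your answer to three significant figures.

30.5 µg/L

Flow-weighted average: C = (1.400·0.1900 + 0.1790·170.0) / 1.579 = 30.70/1.579 = 19.44 µg/L; combined flow 1.579 m³/s.
Travel time t = 38.1·1000 / 0.66 = 57730 s = 16.04 h.
Half-life 7.79 h → k = ln 2 / 7.79 = 0.08898 h⁻¹ = 2.135 d⁻¹.
First-order decay: C = 19.44·exp(−k·t) = 19.44·0.2401 = 4.667 µg/L.
Second outfall: C = (1.579·4.667 + 0.1240·360.0)/1.703 = 30.54 µg/L.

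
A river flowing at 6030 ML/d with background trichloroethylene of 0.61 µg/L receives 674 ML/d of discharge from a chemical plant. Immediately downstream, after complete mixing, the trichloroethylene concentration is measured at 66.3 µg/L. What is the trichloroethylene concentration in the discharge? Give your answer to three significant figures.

Mass balance: 6030·0.6100 + 674.0·Cₑ = 6704·66.30
→ Cₑ = (6704·66.30 − 6030·0.6100) / 674.0 = 654.0 µg/L.

654 µg/L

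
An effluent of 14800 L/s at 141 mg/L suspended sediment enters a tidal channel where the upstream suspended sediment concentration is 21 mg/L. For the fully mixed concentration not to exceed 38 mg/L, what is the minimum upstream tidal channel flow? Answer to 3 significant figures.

89700 L/s

Set C_mix = 38: (Q·21.00 + 14800·141.0) / (Q + 14800) = 38
→ Q = 14800·(141.0 − 38)/(38 − 21.00) = 89670 L/s.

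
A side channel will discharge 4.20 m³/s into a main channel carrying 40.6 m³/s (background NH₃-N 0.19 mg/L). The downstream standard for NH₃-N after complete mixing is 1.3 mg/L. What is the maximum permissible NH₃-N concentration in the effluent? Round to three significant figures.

At the limit, (Qr·Cr + Qe·Cₑ)/(Qr + Qe) = 1.3:
Cₑ = (44.80·1.3 − 40.60·0.1900) / 4.200 = 12.03 mg/L.

12.0 mg/L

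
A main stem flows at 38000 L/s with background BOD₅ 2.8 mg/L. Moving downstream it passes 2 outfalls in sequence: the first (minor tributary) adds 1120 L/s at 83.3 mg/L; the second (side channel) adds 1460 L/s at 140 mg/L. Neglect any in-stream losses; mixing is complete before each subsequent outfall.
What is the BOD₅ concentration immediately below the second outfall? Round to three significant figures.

9.96 mg/L

Outfall 1: combined Q = 39120 L/s; C = (38000·2.800 + 1120·83.30)/39120 = 5.105 mg/L.
Outfall 2: combined Q = 40580 L/s; C = (39120·5.105 + 1460·140.0)/40580 = 9.958 mg/L.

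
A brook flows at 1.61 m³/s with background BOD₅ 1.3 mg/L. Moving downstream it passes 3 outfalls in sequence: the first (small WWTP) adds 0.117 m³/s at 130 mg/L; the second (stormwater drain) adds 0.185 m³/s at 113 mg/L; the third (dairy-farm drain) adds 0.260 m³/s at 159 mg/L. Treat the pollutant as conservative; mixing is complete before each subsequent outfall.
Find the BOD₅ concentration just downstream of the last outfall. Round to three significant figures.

After outfall 1: Q = 1.610 + 0.1170 = 1.727 m³/s; C = (1.610·1.300 + 0.1170·130.0)/1.727 = 10.02 mg/L.
After outfall 2: Q = 1.727 + 0.1850 = 1.912 m³/s; C = (1.727·10.02 + 0.1850·113.0)/1.912 = 19.98 mg/L.
After outfall 3: Q = 1.912 + 0.2600 = 2.172 m³/s; C = (1.912·19.98 + 0.2600·159.0)/2.172 = 36.62 mg/L.

36.6 mg/L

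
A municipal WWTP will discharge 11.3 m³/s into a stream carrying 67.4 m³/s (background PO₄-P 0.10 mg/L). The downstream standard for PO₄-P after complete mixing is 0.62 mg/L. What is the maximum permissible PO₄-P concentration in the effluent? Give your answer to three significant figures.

3.72 mg/L

At the limit, (Qr·Cr + Qe·Cₑ)/(Qr + Qe) = 0.62:
Cₑ = (78.70·0.62 − 67.40·0.1000) / 11.30 = 3.722 mg/L.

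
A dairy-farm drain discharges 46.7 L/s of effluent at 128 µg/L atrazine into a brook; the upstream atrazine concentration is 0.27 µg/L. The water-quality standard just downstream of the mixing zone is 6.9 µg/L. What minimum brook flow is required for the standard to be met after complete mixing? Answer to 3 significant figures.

853 L/s

Set C_mix = 6.9: (Q·0.2700 + 46.70·128.0) / (Q + 46.70) = 6.9
→ Q = 46.70·(128.0 − 6.9)/(6.9 − 0.2700) = 853.0 L/s.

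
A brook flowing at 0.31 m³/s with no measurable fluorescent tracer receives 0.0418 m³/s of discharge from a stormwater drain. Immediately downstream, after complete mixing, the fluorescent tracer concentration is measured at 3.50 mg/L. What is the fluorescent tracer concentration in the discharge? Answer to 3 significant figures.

29.5 mg/L

Mass balance: 0.3100·0 + 0.04180·Cₑ = 0.3518·3.500
→ Cₑ = (0.3518·3.500 − 0.3100·0) / 0.04180 = 29.46 mg/L.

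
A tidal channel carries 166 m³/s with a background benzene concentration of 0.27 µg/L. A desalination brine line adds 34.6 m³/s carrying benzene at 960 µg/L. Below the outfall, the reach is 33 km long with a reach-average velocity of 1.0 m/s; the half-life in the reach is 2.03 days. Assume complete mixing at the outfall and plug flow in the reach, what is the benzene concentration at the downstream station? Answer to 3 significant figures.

Conservation of mass: C = (166.0·0.2700 + 34.60·960.0) / 200.6 = 33260/200.6 = 165.8 µg/L.
Travel time t = 33·1000 / 1.0 = 33000 s = 9.167 h.
Half-life 2.03 d → k = ln 2 / 2.03 = 0.3415 d⁻¹.
Applying C = C₀e^(−kt): 165.8 × 0.8777 = 145.5 µg/L.

146 µg/L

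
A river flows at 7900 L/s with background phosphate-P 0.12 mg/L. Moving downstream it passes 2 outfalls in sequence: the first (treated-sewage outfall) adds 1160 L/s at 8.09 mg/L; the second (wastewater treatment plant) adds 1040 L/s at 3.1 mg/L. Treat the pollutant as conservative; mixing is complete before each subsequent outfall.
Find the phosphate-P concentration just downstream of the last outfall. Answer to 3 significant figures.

Outfall 1: combined Q = 9060 L/s; C = (7900·0.1200 + 1160·8.090)/9060 = 1.140 mg/L.
Outfall 2: combined Q = 10100 L/s; C = (9060·1.140 + 1040·3.100)/10100 = 1.342 mg/L.

1.34 mg/L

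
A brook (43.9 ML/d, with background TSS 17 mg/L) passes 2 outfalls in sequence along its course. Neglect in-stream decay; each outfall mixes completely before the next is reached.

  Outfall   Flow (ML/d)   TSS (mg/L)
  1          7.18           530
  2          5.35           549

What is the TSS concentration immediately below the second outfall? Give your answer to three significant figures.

133 mg/L

Below outfall 1: Q → 51.08 ML/d, C = (43.90·17.00 + 7.180·530.0)/51.08 = 89.11 mg/L.
Below outfall 2: Q → 56.43 ML/d, C = (51.08·89.11 + 5.350·549.0)/56.43 = 132.7 mg/L.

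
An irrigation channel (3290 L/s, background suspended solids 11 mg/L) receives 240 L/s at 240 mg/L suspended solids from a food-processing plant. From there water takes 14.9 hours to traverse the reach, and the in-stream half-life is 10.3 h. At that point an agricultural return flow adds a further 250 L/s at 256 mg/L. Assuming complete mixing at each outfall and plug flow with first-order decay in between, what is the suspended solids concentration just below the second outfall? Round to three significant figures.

Flow-weighted average: C = (3290·11.00 + 240.0·240.0) / 3530 = 93790/3530 = 26.57 mg/L; combined flow 3530 L/s.
Half-life 10.3 h → k = ln 2 / 10.3 = 0.06730 h⁻¹ = 1.615 d⁻¹.
Applying C = C₀e^(−kt): 26.57 × 0.3669 = 9.748 mg/L.
At the second outfall, C = (3530·9.748 + 250.0·256.0) / (3530 + 250.0) = 26.03 mg/L.

26.0 mg/L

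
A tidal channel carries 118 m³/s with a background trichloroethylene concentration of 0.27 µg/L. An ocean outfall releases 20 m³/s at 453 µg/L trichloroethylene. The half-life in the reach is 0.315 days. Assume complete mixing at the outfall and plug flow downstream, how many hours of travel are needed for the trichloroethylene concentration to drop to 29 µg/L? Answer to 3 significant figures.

8.95 h

Mixed concentration C = ΣQC/ΣQ = (118.0·0.2700 + 20.00·453.0) / 138.0 = 9092/138.0 = 65.88 µg/L.
Half-life 0.315 d → k = ln 2 / 0.315 = 2.200 d⁻¹.
65.88·exp(−k·t) = 29 → t = ln(65.88/29)/k = 32220 s = 8.950 h.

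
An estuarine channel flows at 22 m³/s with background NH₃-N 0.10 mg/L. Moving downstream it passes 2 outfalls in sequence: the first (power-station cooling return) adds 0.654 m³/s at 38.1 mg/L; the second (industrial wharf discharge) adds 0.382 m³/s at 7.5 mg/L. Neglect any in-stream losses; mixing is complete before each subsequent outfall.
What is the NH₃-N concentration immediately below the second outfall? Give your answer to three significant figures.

Below outfall 1: Q → 22.65 m³/s, C = (22.00·0.1000 + 0.6540·38.10)/22.65 = 1.197 mg/L.
Below outfall 2: Q → 23.04 m³/s, C = (22.65·1.197 + 0.3820·7.500)/23.04 = 1.302 mg/L.

1.30 mg/L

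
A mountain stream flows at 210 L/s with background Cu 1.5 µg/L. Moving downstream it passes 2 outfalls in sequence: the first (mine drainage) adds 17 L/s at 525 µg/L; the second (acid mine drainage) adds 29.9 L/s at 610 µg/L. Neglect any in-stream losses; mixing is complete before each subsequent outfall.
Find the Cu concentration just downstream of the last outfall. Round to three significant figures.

107 µg/L

Below outfall 1: Q → 227.0 L/s, C = (210.0·1.500 + 17.00·525.0)/227.0 = 40.70 µg/L.
Below outfall 2: Q → 256.9 L/s, C = (227.0·40.70 + 29.90·610.0)/256.9 = 107.0 µg/L.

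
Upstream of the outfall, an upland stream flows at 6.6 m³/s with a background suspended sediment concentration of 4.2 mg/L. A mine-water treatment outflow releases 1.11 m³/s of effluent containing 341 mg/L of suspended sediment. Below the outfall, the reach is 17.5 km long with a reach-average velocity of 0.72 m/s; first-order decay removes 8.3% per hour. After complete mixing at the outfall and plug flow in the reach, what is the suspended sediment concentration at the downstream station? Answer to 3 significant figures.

29.4 mg/L

Conservation of mass: C = (6.600·4.200 + 1.110·341.0) / 7.710 = 406.2/7.710 = 52.69 mg/L.
Travel time t = 17.5·1000 / 0.72 = 24310 s = 6.752 h.
8.3%/h lost → k = −ln(1 − 0.083) = 0.08665 h⁻¹.
First-order decay: C = 52.69·exp(−k·t) = 52.69·0.5571 = 29.35 mg/L.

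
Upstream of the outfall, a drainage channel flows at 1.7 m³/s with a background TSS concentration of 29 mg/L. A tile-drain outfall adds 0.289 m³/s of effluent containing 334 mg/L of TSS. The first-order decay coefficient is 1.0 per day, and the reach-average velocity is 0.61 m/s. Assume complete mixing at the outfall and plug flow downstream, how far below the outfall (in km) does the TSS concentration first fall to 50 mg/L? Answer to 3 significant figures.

Conservation of mass: C = (1.700·29.00 + 0.2890·334.0) / 1.989 = 145.8/1.989 = 73.32 mg/L.
Set 73.32·exp(−k·t) = 50 → t = ln(73.32/50)/k = 33070 s = 9.186 h.
Distance = v·t = 0.61·33070 = 20170 m = 20.17 km.

20.2 km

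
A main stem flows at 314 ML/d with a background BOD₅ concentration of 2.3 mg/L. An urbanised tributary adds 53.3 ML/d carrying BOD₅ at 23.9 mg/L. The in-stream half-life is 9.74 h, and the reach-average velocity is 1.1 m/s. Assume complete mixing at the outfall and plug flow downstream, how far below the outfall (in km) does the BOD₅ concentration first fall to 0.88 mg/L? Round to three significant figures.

101 km

After mixing, C = (314.0·2.300 + 53.30·23.90) / 367.3 = 1996/367.3 = 5.434 mg/L.
Half-life 9.74 h → k = ln 2 / 9.74 = 0.07117 h⁻¹ = 1.708 d⁻¹.
Set 5.434·exp(−k·t) = 0.88 → t = ln(5.434/0.88)/k = 92100 s = 25.58 h.
Distance = v·t = 1.1·92100 = 101300 m = 101.3 km.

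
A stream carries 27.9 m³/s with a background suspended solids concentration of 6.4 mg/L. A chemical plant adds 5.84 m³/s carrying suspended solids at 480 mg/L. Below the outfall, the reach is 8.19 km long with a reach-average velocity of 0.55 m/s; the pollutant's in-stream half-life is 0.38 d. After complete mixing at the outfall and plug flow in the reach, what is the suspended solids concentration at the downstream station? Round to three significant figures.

Mass balance: C = (27.90·6.400 + 5.840·480.0) / 33.74 = 2982/33.74 = 88.37 mg/L.
Travel time t = 8.19·1000 / 0.55 = 14890 s = 4.136 h.
Half-life 0.38 d → k = ln 2 / 0.38 = 1.824 d⁻¹.
After decay, C = 88.37 × e^(−kt) = 88.37 × 0.7302 = 64.54 mg/L.

64.5 mg/L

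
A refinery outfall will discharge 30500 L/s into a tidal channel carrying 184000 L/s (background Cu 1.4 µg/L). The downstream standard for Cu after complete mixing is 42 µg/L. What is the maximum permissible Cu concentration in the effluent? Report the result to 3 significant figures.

At the limit, (Qr·Cr + Qe·Cₑ)/(Qr + Qe) = 42:
Cₑ = (214500·42 − 184000·1.400) / 30500 = 286.9 µg/L.

287 µg/L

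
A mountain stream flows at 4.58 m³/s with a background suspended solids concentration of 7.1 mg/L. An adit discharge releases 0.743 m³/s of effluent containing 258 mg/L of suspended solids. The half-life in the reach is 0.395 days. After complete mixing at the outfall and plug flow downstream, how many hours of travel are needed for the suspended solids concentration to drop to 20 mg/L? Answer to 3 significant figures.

10.2 h

Mixed concentration C = ΣQC/ΣQ = (4.580·7.100 + 0.7430·258.0) / 5.323 = 224.2/5.323 = 42.12 mg/L.
Half-life 0.395 d → k = ln 2 / 0.395 = 1.755 d⁻¹.
42.12·exp(−k·t) = 20 → t = ln(42.12/20)/k = 36670 s = 10.19 h.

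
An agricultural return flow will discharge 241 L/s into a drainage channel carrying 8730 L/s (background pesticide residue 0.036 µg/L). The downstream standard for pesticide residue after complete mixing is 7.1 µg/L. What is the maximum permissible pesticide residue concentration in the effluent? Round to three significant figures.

263 µg/L

At the limit, (Qr·Cr + Qe·Cₑ)/(Qr + Qe) = 7.1:
Cₑ = (8971·7.1 − 8730·0.03600) / 241.0 = 263.0 µg/L.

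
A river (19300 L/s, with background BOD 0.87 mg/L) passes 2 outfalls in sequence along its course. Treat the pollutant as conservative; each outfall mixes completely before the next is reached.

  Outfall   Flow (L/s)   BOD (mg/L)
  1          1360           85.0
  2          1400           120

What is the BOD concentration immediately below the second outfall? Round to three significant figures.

13.6 mg/L

Outfall 1: combined Q = 20660 L/s; C = (19300·0.8700 + 1360·85.00)/20660 = 6.408 mg/L.
Outfall 2: combined Q = 22060 L/s; C = (20660·6.408 + 1400·120.0)/22060 = 13.62 mg/L.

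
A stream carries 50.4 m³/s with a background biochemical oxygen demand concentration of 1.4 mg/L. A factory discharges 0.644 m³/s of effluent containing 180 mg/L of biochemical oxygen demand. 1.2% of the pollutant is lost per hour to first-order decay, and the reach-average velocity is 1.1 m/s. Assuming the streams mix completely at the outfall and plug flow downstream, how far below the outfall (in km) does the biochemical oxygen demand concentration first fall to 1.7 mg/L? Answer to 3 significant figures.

251 km

Mixed concentration C = ΣQC/ΣQ = (50.40·1.400 + 0.6440·180.0) / 51.04 = 186.5/51.04 = 3.653 mg/L.
1.2%/h lost → k = −ln(1 − 0.012) = 0.01207 h⁻¹.
Set 3.653·exp(−k·t) = 1.7 → t = ln(3.653/1.7)/k = 228100 s = 63.37 h.
Distance = v·t = 1.1·228100 = 250900 m = 250.9 km.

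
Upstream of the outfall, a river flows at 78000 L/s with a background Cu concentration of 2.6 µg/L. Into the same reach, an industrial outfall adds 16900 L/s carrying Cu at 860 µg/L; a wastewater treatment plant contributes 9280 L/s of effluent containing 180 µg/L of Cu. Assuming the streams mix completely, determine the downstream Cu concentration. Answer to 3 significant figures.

Mass balance: C = (78000·2.600 + 16900·860.0 + 9280·180.0) / 104200 = 16410000/104200 = 157.5 µg/L.

157 µg/L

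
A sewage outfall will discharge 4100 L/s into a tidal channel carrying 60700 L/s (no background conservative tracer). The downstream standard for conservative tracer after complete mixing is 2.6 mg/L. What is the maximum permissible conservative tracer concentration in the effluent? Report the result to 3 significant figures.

At the limit, (Qr·Cr + Qe·Cₑ)/(Qr + Qe) = 2.6:
Cₑ = (64800·2.6 − 60700·0) / 4100 = 41.09 mg/L.

41.1 mg/L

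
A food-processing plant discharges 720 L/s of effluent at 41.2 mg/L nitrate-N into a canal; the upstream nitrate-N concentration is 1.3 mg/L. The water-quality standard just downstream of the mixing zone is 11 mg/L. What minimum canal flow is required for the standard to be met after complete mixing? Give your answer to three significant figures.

Set C_mix = 11: (Q·1.300 + 720.0·41.20) / (Q + 720.0) = 11
→ Q = 720.0·(41.20 − 11)/(11 − 1.300) = 2242 L/s.

2240 L/s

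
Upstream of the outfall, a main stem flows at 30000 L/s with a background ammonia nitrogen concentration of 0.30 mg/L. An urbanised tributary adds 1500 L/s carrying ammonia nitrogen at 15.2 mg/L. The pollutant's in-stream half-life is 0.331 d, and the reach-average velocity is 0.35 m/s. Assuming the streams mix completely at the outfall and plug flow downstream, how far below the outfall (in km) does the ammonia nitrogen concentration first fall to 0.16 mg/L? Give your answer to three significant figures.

26.6 km

Mixed concentration C = ΣQC/ΣQ = (30000·0.3000 + 1500·15.20) / 31500 = 31800/31500 = 1.010 mg/L.
Half-life 0.331 d → k = ln 2 / 0.331 = 2.094 d⁻¹.
Set 1.010·exp(−k·t) = 0.16 → t = ln(1.010/0.16)/k = 76000 s = 21.11 h.
Distance = v·t = 0.35·76000 = 26600 m = 26.60 km.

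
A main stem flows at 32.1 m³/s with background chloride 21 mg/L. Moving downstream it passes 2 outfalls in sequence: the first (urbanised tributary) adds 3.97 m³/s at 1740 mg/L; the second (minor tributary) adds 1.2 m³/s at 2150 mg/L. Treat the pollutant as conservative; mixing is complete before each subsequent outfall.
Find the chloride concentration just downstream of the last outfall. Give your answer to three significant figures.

After outfall 1: Q = 32.10 + 3.970 = 36.07 m³/s; C = (32.10·21.00 + 3.970·1740)/36.07 = 210.2 mg/L.
After outfall 2: Q = 36.07 + 1.200 = 37.27 m³/s; C = (36.07·210.2 + 1.200·2150)/37.27 = 272.7 mg/L.

273 mg/L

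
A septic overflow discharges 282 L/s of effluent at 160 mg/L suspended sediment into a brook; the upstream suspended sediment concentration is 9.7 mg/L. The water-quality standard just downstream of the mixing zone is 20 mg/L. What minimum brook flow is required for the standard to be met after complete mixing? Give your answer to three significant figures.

Set C_mix = 20: (Q·9.700 + 282.0·160.0) / (Q + 282.0) = 20
→ Q = 282.0·(160.0 − 20)/(20 − 9.700) = 3833 L/s.

3830 L/s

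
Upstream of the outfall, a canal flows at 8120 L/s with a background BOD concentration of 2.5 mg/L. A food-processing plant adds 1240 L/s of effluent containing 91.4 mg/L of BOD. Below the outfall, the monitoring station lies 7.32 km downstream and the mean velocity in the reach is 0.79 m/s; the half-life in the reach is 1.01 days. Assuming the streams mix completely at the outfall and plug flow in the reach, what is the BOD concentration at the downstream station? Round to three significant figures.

Mixed concentration C = ΣQC/ΣQ = (8120·2.500 + 1240·91.40) / 9360 = 133600/9360 = 14.28 mg/L.
Travel time t = 7.32·1000 / 0.79 = 9266 s = 2.574 h.
Half-life 1.01 d → k = ln 2 / 1.01 = 0.6863 d⁻¹.
Decay over the reach: 14.28·exp(−kt) = 14.28·0.9290 = 13.26 mg/L.

13.3 mg/L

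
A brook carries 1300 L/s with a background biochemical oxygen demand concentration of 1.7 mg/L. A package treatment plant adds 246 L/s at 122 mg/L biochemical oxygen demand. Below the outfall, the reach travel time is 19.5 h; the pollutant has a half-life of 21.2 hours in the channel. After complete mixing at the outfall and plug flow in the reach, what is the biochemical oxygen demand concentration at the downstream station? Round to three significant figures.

Conservation of mass: C = (1300·1.700 + 246.0·122.0) / 1546 = 32220/1546 = 20.84 mg/L.
Half-life 21.2 h → k = ln 2 / 21.2 = 0.03270 h⁻¹ = 0.7847 d⁻¹.
Decay over the reach: 20.84·exp(−kt) = 20.84·0.5286 = 11.02 mg/L.

11.0 mg/L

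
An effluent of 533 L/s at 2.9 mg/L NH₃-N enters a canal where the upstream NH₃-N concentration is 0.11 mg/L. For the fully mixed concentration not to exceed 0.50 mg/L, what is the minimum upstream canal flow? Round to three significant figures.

3280 L/s

Set C_mix = 0.50: (Q·0.1100 + 533.0·2.900) / (Q + 533.0) = 0.50
→ Q = 533.0·(2.900 − 0.50)/(0.50 − 0.1100) = 3280 L/s.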